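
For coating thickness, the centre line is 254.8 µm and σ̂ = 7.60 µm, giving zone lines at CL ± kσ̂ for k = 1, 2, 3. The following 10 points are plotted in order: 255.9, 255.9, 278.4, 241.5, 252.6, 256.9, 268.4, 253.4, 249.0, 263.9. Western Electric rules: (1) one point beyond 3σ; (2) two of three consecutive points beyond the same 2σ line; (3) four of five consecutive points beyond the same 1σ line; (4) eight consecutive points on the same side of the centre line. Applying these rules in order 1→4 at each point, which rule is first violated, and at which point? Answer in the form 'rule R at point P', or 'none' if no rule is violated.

Zone of each point (C = within 1σ̂, B = 1σ̂–2σ̂, A = 2σ̂–3σ̂, * = beyond 3σ̂; sign = side of CL): 1:+C, 2:+C, 3:+*, 4:-B, 5:-C, 6:+C, 7:+B, 8:-C, 9:-C, 10:+B
Rule 1 (one point beyond the 3σ limits) is satisfied at point 3.

rule 1 at point 3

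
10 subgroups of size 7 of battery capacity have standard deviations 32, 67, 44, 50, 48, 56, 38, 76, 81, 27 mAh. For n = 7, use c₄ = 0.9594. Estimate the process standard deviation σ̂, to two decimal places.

54.10

s̄ = (32 + 67 + 44 + 50 + 48 + 56 + 38 + 76 + 81 + 27) / 10 = 51.9000
σ̂ = s̄ / c₄ = 51.9000 / 0.9594 = 54.0963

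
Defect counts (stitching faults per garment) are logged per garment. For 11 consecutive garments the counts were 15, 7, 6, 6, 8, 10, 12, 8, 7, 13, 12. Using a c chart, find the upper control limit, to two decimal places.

18.68

c̄ = (15 + 7 + 6 + 6 + 8 + 10 + 12 + 8 + 7 + 13 + 12) / 11 = 104 / 11 = 9.4545
UCL = c̄ + 3√c̄ = 9.4545 + 3 × √9.4545 = 9.4545 + 3 × 3.0748 = 18.6790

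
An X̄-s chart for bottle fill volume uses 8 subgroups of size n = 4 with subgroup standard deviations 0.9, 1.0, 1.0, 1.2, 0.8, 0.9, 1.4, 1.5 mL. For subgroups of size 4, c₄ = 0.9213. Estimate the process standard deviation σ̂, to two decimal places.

s̄ = (0.9 + 1.0 + 1.0 + 1.2 + 0.8 + 0.9 + 1.4 + 1.5) / 8 = 1.0875
σ̂ = s̄ / c₄ = 1.0875 / 0.9213 = 1.1804

1.18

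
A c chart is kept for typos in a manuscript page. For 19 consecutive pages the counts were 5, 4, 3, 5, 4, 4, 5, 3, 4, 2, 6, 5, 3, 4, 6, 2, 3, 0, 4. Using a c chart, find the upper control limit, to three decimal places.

9.629

c̄ = (5 + 4 + 3 + 5 + 4 + 4 + 5 + 3 + 4 + 2 + 6 + 5 + 3 + 4 + 6 + 2 + 3 + 0 + 4) / 19 = 72 / 19 = 3.7895
UCL = c̄ + 3√c̄ = 3.7895 + 3 × √3.7895 = 3.7895 + 3 × 1.9467 = 9.6294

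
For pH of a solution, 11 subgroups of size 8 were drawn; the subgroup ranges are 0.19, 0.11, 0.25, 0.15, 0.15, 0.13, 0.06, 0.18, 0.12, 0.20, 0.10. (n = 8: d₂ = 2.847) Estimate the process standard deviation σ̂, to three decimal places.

R̄ = (0.19 + 0.11 + 0.25 + 0.15 + 0.15 + 0.13 + 0.06 + 0.18 + 0.12 + 0.20 + 0.10) / 11 = 0.1491
σ̂ = R̄ / d₂ = 0.1491 / 2.847 = 0.0524

0.052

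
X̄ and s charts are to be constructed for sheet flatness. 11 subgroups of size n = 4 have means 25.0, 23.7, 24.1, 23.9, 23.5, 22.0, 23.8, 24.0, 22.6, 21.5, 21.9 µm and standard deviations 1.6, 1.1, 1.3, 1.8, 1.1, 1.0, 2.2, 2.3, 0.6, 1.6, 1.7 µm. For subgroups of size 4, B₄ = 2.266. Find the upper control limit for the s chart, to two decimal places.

s̄ = (1.6 + 1.1 + 1.3 + 1.8 + 1.1 + 1.0 + 2.2 + 2.3 + 0.6 + 1.6 + 1.7) / 11 = 1.4818
UCL_s = B₄·s̄ = 2.266 × 1.4818 = 3.3578

3.36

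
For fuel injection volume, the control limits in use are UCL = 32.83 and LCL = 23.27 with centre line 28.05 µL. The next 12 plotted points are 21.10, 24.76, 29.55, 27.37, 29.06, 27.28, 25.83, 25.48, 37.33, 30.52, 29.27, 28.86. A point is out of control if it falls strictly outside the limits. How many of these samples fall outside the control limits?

2

Compare each point to [23.27, 32.83]: sample 1 = 21.10 < LCL; sample 9 = 37.33 > UCL.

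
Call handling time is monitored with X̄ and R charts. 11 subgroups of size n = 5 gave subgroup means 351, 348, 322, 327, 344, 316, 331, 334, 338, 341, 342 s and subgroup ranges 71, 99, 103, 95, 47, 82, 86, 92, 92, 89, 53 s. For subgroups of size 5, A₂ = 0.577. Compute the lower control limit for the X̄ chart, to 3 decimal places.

288.137

X̄̄ = (351 + 348 + 322 + 327 + 344 + 316 + 331 + 334 + 338 + 341 + 342) / 11 = 3694.0000 / 11 = 335.8182
R̄ = (71 + 99 + 103 + 95 + 47 + 82 + 86 + 92 + 92 + 89 + 53) / 11 = 909.0000 / 11 = 82.6364
LCL = X̄̄ − A₂·R̄ = 335.8182 − 0.577 × 82.6364 = 288.1370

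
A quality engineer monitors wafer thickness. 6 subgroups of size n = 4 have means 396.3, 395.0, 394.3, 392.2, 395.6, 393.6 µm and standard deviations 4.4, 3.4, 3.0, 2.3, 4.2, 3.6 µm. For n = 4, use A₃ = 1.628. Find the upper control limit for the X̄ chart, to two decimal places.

X̄̄ = (396.3 + 395.0 + 394.3 + 392.2 + 395.6 + 393.6) / 6 = 394.5000
s̄ = (4.4 + 3.4 + 3.0 + 2.3 + 4.2 + 3.6) / 6 = 3.4833
UCL = X̄̄ + A₃·s̄ = 394.5000 + 1.628 × 3.4833 = 400.1709

400.17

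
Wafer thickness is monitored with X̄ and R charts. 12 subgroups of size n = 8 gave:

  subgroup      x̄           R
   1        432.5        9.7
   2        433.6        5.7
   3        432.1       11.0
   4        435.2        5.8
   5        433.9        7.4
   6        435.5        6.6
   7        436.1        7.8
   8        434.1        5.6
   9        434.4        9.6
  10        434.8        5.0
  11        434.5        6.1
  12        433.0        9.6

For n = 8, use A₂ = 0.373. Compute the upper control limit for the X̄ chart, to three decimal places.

X̄̄ = (432.5 + 433.6 + 432.1 + 435.2 + 433.9 + 435.5 + 436.1 + 434.1 + 434.4 + 434.8 + 434.5 + 433.0) / 12 = 5209.7000 / 12 = 434.1417
R̄ = (9.7 + 5.7 + 11.0 + 5.8 + 7.4 + 6.6 + 7.8 + 5.6 + 9.6 + 5.0 + 6.1 + 9.6) / 12 = 89.9000 / 12 = 7.4917
UCL = X̄̄ + A₂·R̄ = 434.1417 + 0.373 × 7.4917 = 436.9361

436.936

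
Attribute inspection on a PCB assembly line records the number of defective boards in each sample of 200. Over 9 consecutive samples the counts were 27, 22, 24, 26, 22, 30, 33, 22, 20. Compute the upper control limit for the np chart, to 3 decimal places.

39.169

p̄ = Σdᵢ / (k·n) = 226 / (9 × 200) = 0.12556
UCL = np̄ + 3·√(np̄(1−p̄)) = 25.1111 + 3 × √(25.1111×0.87444) = 25.1111 + 3 × 4.6860 = 39.1690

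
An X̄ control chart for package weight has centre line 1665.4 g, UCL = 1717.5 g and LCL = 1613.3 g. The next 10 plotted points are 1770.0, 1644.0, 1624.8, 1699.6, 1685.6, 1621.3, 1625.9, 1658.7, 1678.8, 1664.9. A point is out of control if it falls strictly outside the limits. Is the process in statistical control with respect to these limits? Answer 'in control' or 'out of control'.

out of control

Compare each point to [1613.3, 1717.5]: sample 1 = 1770.0 > UCL.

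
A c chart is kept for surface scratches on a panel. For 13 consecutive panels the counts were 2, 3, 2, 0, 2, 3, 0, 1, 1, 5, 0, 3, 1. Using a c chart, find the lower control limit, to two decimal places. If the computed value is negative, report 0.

c̄ = (2 + 3 + 2 + 0 + 2 + 3 + 0 + 1 + 1 + 5 + 0 + 3 + 1) / 13 = 23 / 13 = 1.7692
LCL = c̄ − 3√c̄ = 1.7692 − 3 × 1.3301 = -2.2211 → 0 (cannot be negative)

0.00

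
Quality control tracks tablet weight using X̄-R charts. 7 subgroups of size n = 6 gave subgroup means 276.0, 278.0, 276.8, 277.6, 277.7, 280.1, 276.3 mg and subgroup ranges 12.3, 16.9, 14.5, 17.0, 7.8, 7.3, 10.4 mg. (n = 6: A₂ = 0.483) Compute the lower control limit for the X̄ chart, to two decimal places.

X̄̄ = (276.0 + 278.0 + 276.8 + 277.6 + 277.7 + 280.1 + 276.3) / 7 = 1942.5000 / 7 = 277.5000
R̄ = (12.3 + 16.9 + 14.5 + 17.0 + 7.8 + 7.3 + 10.4) / 7 = 86.2000 / 7 = 12.3143
LCL = X̄̄ − A₂·R̄ = 277.5000 − 0.483 × 12.3143 = 271.5522

271.55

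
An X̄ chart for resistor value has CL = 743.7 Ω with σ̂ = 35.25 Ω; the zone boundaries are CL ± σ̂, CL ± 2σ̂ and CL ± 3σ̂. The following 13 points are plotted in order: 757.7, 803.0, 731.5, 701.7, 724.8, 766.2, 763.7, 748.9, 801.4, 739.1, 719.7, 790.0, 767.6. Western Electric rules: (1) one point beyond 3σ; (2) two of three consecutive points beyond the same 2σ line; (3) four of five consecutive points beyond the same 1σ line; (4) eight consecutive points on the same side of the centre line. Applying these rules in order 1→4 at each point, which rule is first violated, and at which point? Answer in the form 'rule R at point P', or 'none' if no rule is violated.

Zone of each point (C = within 1σ̂, B = 1σ̂–2σ̂, A = 2σ̂–3σ̂, * = beyond 3σ̂; sign = side of CL): 1:+C, 2:+B, 3:-C, 4:-B, 5:-C, 6:+C, 7:+C, 8:+C, 9:+B, 10:-C, 11:-C, 12:+B, 13:+C
No rule fires across all 13 points.

none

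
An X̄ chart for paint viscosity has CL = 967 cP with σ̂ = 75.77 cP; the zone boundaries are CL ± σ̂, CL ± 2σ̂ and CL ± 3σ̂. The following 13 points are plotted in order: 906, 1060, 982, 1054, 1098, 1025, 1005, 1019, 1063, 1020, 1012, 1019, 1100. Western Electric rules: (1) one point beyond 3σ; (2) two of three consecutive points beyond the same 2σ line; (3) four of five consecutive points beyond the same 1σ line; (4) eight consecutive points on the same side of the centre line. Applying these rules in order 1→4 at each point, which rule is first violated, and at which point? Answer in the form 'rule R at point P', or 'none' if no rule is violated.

Zone of each point (C = within 1σ̂, B = 1σ̂–2σ̂, A = 2σ̂–3σ̂, * = beyond 3σ̂; sign = side of CL): 1:-C, 2:+B, 3:+C, 4:+B, 5:+B, 6:+C, 7:+C, 8:+C, 9:+B, 10:+C, 11:+C, 12:+C, 13:+B
Rule 4 (eight consecutive points on the same side of the centre line) is satisfied at point 9.

rule 4 at point 9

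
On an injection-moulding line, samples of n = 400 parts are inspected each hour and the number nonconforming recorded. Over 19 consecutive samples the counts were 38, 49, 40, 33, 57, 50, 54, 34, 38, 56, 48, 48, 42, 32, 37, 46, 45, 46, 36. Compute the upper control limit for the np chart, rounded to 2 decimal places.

p̄ = Σdᵢ / (k·n) = 829 / (19 × 400) = 0.10908
UCL = np̄ + 3·√(np̄(1−p̄)) = 43.6316 + 3 × √(43.6316×0.89092) = 43.6316 + 3 × 6.2348 = 62.3359

62.34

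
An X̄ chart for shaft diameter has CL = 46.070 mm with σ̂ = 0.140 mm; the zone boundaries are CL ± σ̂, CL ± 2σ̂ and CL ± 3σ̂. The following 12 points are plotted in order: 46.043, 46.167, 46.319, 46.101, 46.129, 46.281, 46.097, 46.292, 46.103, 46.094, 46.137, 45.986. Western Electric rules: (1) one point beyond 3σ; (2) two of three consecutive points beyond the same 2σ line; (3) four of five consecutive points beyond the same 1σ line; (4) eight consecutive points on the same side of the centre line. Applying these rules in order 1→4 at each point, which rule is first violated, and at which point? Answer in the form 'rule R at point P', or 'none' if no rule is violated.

Zone of each point (C = within 1σ̂, B = 1σ̂–2σ̂, A = 2σ̂–3σ̂, * = beyond 3σ̂; sign = side of CL): 1:-C, 2:+C, 3:+B, 4:+C, 5:+C, 6:+B, 7:+C, 8:+B, 9:+C, 10:+C, 11:+C, 12:-C
Rule 4 (eight consecutive points on the same side of the centre line) is satisfied at point 9.

rule 4 at point 9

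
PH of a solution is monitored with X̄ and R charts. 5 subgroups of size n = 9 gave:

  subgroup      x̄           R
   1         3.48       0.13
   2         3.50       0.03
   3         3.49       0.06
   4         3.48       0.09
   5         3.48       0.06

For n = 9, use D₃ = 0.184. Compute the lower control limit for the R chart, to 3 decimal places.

R̄ = (0.13 + 0.03 + 0.06 + 0.09 + 0.06) / 5 = 0.3700 / 5 = 0.0740
LCL_R = D₃·R̄ = 0.184 × 0.0740 = 0.0136

0.014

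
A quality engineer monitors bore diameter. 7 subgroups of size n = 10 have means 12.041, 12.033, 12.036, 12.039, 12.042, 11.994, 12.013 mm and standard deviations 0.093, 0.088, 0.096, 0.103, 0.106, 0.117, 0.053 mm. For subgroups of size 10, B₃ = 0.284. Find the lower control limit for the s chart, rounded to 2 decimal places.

s̄ = (0.093 + 0.088 + 0.096 + 0.103 + 0.106 + 0.117 + 0.053) / 7 = 0.0937
LCL_s = B₃·s̄ = 0.284 × 0.0937 = 0.0266

0.03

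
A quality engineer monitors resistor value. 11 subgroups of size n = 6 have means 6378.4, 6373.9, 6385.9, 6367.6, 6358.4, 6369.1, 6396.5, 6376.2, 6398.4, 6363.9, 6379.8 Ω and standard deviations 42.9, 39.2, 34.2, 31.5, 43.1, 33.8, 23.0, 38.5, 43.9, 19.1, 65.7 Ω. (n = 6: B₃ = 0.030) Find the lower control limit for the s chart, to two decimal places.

s̄ = (42.9 + 39.2 + 34.2 + 31.5 + 43.1 + 33.8 + 23.0 + 38.5 + 43.9 + 19.1 + 65.7) / 11 = 37.7182
LCL_s = B₃·s̄ = 0.030 × 37.7182 = 1.1315

1.13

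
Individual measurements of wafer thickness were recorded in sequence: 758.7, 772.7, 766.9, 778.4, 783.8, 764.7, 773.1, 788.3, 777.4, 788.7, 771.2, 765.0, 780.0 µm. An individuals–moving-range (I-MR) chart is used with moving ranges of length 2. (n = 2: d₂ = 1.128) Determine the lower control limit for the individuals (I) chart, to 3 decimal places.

743.436

X̄ = (758.7 + 772.7 + 766.9 + 778.4 + 783.8 + 764.7 + 773.1 + 788.3 + 777.4 + 788.7 + 771.2 + 765.0 + 780.0) / 13 = 774.5308
Moving ranges: 14.0, 5.8, 11.5, 5.4, 19.1, 8.4, 15.2, 10.9, 11.3, 17.5, 6.2, 15.0; M̄R̄ = 140.3000 / 12 = 11.6917
LCL = X̄ − 3·M̄R̄/d₂ = 774.5308 − 3 × 11.6917 / 1.128 = 743.4359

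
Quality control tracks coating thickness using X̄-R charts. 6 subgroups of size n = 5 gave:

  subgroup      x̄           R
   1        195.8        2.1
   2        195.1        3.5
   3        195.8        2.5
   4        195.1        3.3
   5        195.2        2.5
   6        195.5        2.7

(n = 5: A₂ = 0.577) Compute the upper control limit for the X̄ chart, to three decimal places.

X̄̄ = (195.8 + 195.1 + 195.8 + 195.1 + 195.2 + 195.5) / 6 = 1172.5000 / 6 = 195.4167
R̄ = (2.1 + 3.5 + 2.5 + 3.3 + 2.5 + 2.7) / 6 = 16.6000 / 6 = 2.7667
UCL = X̄̄ + A₂·R̄ = 195.4167 + 0.577 × 2.7667 = 197.0130

197.013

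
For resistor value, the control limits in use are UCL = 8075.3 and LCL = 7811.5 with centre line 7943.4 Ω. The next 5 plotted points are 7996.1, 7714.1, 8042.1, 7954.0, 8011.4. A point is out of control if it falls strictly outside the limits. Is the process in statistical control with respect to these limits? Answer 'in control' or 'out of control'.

out of control

Compare each point to [7811.5, 8075.3]: sample 2 = 7714.1 < LCL.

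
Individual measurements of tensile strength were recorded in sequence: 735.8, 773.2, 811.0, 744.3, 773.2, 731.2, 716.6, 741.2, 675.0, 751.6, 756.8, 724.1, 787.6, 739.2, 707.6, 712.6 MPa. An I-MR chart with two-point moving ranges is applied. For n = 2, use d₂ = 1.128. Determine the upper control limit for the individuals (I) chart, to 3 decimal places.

X̄ = (735.8 + 773.2 + 811.0 + 744.3 + 773.2 + 731.2 + 716.6 + 741.2 + 675.0 + 751.6 + 756.8 + 724.1 + 787.6 + 739.2 + 707.6 + 712.6) / 16 = 742.5625
Moving ranges: 37.4, 37.8, 66.7, 28.9, 42.0, 14.6, 24.6, 66.2, 76.6, 5.2, 32.7, 63.5, 48.4, 31.6, 5.0; M̄R̄ = 581.2000 / 15 = 38.7467
UCL = X̄ + 3·M̄R̄/d₂ = 742.5625 + 3 × 38.7467 / 1.128 = 845.6121

845.612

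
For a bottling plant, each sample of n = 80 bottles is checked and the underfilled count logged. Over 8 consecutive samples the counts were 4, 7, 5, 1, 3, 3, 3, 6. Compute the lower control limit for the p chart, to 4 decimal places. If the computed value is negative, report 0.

0.0000

p̄ = Σdᵢ / (k·n) = 32 / (8 × 80) = 0.05000
LCL = p̄ − 3·√(p̄(1−p̄)/n) = 0.05000 − 3 × 0.02437 = -0.02310 → 0 (negative, so LCL = 0)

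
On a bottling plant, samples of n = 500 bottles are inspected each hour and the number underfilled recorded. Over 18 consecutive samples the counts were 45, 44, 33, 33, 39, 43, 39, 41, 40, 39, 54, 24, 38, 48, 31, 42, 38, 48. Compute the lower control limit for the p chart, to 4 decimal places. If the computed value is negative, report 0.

p̄ = Σdᵢ / (k·n) = 719 / (18 × 500) = 0.07989
LCL = p̄ − 3·√(p̄(1−p̄)/n) = 0.07989 − 3 × 0.01212 = 0.04351

0.0435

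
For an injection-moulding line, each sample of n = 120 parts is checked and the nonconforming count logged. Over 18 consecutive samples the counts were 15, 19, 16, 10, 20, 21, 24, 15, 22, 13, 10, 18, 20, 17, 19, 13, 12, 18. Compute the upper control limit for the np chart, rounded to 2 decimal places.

28.17

p̄ = Σdᵢ / (k·n) = 302 / (18 × 120) = 0.13981
UCL = np̄ + 3·√(np̄(1−p̄)) = 16.7778 + 3 × √(16.7778×0.86019) = 16.7778 + 3 × 3.7989 = 28.1746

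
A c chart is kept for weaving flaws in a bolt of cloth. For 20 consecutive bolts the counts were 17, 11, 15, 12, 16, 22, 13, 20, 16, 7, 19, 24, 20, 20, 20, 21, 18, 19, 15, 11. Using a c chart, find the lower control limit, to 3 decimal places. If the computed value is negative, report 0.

4.504

c̄ = (17 + 11 + 15 + 12 + 16 + 22 + 13 + 20 + 16 + 7 + 19 + 24 + 20 + 20 + 20 + 21 + 18 + 19 + 15 + 11) / 20 = 336 / 20 = 16.8000
LCL = c̄ − 3√c̄ = 16.8000 − 3 × 4.0988 = 4.5037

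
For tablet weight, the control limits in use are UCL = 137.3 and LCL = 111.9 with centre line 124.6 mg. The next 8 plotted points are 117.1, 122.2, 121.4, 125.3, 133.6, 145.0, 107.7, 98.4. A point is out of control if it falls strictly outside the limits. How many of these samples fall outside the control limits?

Compare each point to [111.9, 137.3]: sample 6 = 145.0 > UCL; sample 7 = 107.7 < LCL; sample 8 = 98.4 < LCL.

3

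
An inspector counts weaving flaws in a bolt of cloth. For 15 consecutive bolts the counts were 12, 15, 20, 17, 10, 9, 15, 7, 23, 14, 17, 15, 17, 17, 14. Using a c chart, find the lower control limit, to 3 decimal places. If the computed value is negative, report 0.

c̄ = (12 + 15 + 20 + 17 + 10 + 9 + 15 + 7 + 23 + 14 + 17 + 15 + 17 + 17 + 14) / 15 = 222 / 15 = 14.8000
LCL = c̄ − 3√c̄ = 14.8000 − 3 × 3.8471 = 3.2588

3.259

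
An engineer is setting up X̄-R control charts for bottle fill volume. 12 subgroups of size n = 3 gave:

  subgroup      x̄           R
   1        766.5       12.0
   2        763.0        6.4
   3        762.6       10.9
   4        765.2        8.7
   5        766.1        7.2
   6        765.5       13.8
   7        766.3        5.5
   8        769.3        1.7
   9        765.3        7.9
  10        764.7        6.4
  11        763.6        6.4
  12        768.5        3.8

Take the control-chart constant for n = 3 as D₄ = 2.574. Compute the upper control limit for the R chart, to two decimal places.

19.46

R̄ = (12.0 + 6.4 + 10.9 + 8.7 + 7.2 + 13.8 + 5.5 + 1.7 + 7.9 + 6.4 + 6.4 + 3.8) / 12 = 90.7000 / 12 = 7.5583
UCL_R = D₄·R̄ = 2.574 × 7.5583 = 19.4551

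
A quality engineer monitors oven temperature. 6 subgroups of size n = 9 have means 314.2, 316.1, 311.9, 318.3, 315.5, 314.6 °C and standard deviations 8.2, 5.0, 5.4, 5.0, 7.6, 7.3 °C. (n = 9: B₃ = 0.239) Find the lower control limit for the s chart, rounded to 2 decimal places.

1.53

s̄ = (8.2 + 5.0 + 5.4 + 5.0 + 7.6 + 7.3) / 6 = 6.4167
LCL_s = B₃·s̄ = 0.239 × 6.4167 = 1.5336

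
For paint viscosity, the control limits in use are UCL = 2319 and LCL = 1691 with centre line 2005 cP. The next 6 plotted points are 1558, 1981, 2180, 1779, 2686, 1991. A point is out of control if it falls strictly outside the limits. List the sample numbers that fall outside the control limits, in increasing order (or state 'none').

1, 5

Compare each point to [1691, 2319]: sample 1 = 1558 < LCL; sample 5 = 2686 > UCL.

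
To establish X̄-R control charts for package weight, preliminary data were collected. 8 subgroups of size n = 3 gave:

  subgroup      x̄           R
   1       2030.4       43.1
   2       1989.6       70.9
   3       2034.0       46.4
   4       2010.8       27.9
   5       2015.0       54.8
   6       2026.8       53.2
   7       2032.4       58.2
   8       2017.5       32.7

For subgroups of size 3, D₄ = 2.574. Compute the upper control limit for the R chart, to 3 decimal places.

124.582

R̄ = (43.1 + 70.9 + 46.4 + 27.9 + 54.8 + 53.2 + 58.2 + 32.7) / 8 = 387.2000 / 8 = 48.4000
UCL_R = D₄·R̄ = 2.574 × 48.4000 = 124.5816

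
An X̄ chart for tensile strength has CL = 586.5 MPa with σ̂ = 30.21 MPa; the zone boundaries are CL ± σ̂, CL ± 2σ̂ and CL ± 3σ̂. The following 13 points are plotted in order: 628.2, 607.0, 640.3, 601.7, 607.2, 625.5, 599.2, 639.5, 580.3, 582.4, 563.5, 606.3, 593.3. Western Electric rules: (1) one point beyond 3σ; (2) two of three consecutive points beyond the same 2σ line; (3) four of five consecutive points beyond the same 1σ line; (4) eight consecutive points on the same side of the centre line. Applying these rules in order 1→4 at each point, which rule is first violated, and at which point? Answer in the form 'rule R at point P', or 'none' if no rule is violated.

rule 4 at point 8

Zone of each point (C = within 1σ̂, B = 1σ̂–2σ̂, A = 2σ̂–3σ̂, * = beyond 3σ̂; sign = side of CL): 1:+B, 2:+C, 3:+B, 4:+C, 5:+C, 6:+B, 7:+C, 8:+B, 9:-C, 10:-C, 11:-C, 12:+C, 13:+C
Rule 4 (eight consecutive points on the same side of the centre line) is satisfied at point 8.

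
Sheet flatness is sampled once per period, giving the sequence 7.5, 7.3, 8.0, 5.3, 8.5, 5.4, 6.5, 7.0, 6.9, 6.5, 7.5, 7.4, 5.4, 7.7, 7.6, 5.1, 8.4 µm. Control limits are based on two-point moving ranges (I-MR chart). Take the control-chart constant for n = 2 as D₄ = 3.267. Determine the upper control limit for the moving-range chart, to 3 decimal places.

Moving ranges: 0.2, 0.7, 2.7, 3.2, 3.1, 1.1, 0.5, 0.1, 0.4, 1.0, 0.1, 2.0, 2.3, 0.1, 2.5, 3.3; M̄R̄ = 23.3000 / 16 = 1.4563
UCL_MR = D₄·M̄R̄ = 3.267 × 1.4563 = 4.7576

4.758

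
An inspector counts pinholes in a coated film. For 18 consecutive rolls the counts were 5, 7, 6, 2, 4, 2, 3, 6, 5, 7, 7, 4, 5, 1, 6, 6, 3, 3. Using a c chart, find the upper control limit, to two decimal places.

10.96

c̄ = (5 + 7 + 6 + 2 + 4 + 2 + 3 + 6 + 5 + 7 + 7 + 4 + 5 + 1 + 6 + 6 + 3 + 3) / 18 = 82 / 18 = 4.5556
UCL = c̄ + 3√c̄ = 4.5556 + 3 × √4.5556 = 4.5556 + 3 × 2.1344 = 10.9587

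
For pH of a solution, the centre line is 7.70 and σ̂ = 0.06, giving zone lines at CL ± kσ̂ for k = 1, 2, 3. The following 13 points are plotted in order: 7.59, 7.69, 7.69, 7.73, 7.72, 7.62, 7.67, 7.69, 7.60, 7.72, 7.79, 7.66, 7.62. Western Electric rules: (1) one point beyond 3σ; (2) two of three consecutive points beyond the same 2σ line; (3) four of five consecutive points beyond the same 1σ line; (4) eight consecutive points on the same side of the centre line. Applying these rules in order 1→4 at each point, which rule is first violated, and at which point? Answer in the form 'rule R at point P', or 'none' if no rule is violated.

Zone of each point (C = within 1σ̂, B = 1σ̂–2σ̂, A = 2σ̂–3σ̂, * = beyond 3σ̂; sign = side of CL): 1:-B, 2:-C, 3:-C, 4:+C, 5:+C, 6:-B, 7:-C, 8:-C, 9:-B, 10:+C, 11:+B, 12:-C, 13:-B
No rule fires across all 13 points.

none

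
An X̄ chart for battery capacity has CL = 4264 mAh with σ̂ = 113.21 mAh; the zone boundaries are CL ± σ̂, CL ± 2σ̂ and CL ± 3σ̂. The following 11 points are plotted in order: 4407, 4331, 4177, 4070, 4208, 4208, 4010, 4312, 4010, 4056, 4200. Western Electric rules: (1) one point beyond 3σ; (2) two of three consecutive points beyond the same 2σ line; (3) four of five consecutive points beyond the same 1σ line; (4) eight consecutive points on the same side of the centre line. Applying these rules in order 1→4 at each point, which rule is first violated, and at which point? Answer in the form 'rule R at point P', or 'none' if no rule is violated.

rule 2 at point 9

Zone of each point (C = within 1σ̂, B = 1σ̂–2σ̂, A = 2σ̂–3σ̂, * = beyond 3σ̂; sign = side of CL): 1:+B, 2:+C, 3:-C, 4:-B, 5:-C, 6:-C, 7:-A, 8:+C, 9:-A, 10:-B, 11:-C
Rule 2 (two of three consecutive points beyond the same 2σ limit) is satisfied at point 9.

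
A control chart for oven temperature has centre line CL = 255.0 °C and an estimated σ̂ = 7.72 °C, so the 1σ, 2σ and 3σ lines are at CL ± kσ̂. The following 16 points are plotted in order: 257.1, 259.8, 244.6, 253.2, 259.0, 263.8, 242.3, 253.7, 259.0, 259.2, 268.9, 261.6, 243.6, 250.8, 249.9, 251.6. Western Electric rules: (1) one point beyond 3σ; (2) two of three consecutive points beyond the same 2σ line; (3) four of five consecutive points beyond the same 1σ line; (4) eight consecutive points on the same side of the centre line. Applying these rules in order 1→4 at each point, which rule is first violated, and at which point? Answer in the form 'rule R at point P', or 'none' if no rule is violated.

Zone of each point (C = within 1σ̂, B = 1σ̂–2σ̂, A = 2σ̂–3σ̂, * = beyond 3σ̂; sign = side of CL): 1:+C, 2:+C, 3:-B, 4:-C, 5:+C, 6:+B, 7:-B, 8:-C, 9:+C, 10:+C, 11:+B, 12:+C, 13:-B, 14:-C, 15:-C, 16:-C
No rule fires across all 16 points.

none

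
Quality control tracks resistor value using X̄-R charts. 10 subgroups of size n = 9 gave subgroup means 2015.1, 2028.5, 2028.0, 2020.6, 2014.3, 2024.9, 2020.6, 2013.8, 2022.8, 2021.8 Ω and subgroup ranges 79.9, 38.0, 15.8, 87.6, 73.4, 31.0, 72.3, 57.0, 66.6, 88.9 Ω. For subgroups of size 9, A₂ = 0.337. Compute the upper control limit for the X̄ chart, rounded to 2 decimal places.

2041.61

X̄̄ = (2015.1 + 2028.5 + 2028.0 + 2020.6 + 2014.3 + 2024.9 + 2020.6 + 2013.8 + 2022.8 + 2021.8) / 10 = 20210.4000 / 10 = 2021.0400
R̄ = (79.9 + 38.0 + 15.8 + 87.6 + 73.4 + 31.0 + 72.3 + 57.0 + 66.6 + 88.9) / 10 = 610.5000 / 10 = 61.0500
UCL = X̄̄ + A₂·R̄ = 2021.0400 + 0.337 × 61.0500 = 2041.6139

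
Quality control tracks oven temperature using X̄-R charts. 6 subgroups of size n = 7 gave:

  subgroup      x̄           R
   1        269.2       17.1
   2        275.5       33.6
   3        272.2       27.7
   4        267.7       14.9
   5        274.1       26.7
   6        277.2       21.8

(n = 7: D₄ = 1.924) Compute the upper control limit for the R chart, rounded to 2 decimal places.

R̄ = (17.1 + 33.6 + 27.7 + 14.9 + 26.7 + 21.8) / 6 = 141.8000 / 6 = 23.6333
UCL_R = D₄·R̄ = 1.924 × 23.6333 = 45.4705

45.47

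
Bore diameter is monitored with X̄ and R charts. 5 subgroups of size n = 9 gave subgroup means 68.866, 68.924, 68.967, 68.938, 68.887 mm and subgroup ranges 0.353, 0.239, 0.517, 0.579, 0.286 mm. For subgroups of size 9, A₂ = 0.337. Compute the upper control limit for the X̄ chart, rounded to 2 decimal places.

69.05

X̄̄ = (68.866 + 68.924 + 68.967 + 68.938 + 68.887) / 5 = 344.5820 / 5 = 68.9164
R̄ = (0.353 + 0.239 + 0.517 + 0.579 + 0.286) / 5 = 1.9740 / 5 = 0.3948
UCL = X̄̄ + A₂·R̄ = 68.9164 + 0.337 × 0.3948 = 69.0494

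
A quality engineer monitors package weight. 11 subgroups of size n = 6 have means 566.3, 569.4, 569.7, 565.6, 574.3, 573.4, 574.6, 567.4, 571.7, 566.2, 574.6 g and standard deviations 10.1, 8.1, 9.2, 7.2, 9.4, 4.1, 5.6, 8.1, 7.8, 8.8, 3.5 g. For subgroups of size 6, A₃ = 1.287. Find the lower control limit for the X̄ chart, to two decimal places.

X̄̄ = (566.3 + 569.4 + 569.7 + 565.6 + 574.3 + 573.4 + 574.6 + 567.4 + 571.7 + 566.2 + 574.6) / 11 = 570.2909
s̄ = (10.1 + 8.1 + 9.2 + 7.2 + 9.4 + 4.1 + 5.6 + 8.1 + 7.8 + 8.8 + 3.5) / 11 = 7.4455
LCL = X̄̄ − A₃·s̄ = 570.2909 − 1.287 × 7.4455 = 560.7086

560.71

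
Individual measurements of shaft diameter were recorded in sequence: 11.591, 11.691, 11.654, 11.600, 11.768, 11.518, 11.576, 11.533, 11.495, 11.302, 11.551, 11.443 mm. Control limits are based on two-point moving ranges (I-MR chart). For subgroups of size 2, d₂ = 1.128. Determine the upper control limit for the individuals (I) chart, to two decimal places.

11.87

X̄ = (11.591 + 11.691 + 11.654 + 11.600 + 11.768 + 11.518 + 11.576 + 11.533 + 11.495 + 11.302 + 11.551 + 11.443) / 12 = 11.5602
Moving ranges: 0.100, 0.037, 0.054, 0.168, 0.250, 0.058, 0.043, 0.038, 0.193, 0.249, 0.108; M̄R̄ = 1.2980 / 11 = 0.1180
UCL = X̄ + 3·M̄R̄/d₂ = 11.5602 + 3 × 0.1180 / 1.128 = 11.8740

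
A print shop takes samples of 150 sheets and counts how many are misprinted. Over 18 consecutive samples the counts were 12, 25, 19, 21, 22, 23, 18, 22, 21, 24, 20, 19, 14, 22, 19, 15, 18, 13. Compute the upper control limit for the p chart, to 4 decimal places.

p̄ = Σdᵢ / (k·n) = 347 / (18 × 150) = 0.12852
UCL = p̄ + 3·√(p̄(1−p̄)/n) = 0.12852 + 3 × √(0.12852×0.87148/150) = 0.12852 + 3 × 0.02733 = 0.21049

0.2105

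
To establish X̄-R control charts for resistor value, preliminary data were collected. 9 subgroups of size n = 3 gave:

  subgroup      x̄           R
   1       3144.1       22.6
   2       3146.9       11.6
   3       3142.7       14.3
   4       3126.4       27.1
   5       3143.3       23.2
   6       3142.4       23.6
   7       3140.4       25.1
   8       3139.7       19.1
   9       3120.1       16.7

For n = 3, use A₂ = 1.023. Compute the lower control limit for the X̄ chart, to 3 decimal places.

X̄̄ = (3144.1 + 3146.9 + 3142.7 + 3126.4 + 3143.3 + 3142.4 + 3140.4 + 3139.7 + 3120.1) / 9 = 28246.0000 / 9 = 3138.4444
R̄ = (22.6 + 11.6 + 14.3 + 27.1 + 23.2 + 23.6 + 25.1 + 19.1 + 16.7) / 9 = 183.3000 / 9 = 20.3667
LCL = X̄̄ − A₂·R̄ = 3138.4444 − 1.023 × 20.3667 = 3117.6093

3117.609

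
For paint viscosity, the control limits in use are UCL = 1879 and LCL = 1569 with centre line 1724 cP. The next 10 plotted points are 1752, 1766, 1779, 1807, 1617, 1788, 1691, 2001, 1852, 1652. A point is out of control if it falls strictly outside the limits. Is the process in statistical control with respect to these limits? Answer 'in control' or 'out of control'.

Compare each point to [1569, 1879]: sample 8 = 2001 > UCL.

out of control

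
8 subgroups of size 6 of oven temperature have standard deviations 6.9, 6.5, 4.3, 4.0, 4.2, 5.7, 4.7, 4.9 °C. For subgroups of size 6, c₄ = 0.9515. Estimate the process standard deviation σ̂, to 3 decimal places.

s̄ = (6.9 + 6.5 + 4.3 + 4.0 + 4.2 + 5.7 + 4.7 + 4.9) / 8 = 5.1500
σ̂ = s̄ / c₄ = 5.1500 / 0.9515 = 5.4125

5.413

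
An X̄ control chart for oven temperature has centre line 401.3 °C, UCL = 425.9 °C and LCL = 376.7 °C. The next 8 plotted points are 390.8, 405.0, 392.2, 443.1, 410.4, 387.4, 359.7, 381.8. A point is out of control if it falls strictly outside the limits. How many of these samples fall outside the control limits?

2

Compare each point to [376.7, 425.9]: sample 4 = 443.1 > UCL; sample 7 = 359.7 < LCL.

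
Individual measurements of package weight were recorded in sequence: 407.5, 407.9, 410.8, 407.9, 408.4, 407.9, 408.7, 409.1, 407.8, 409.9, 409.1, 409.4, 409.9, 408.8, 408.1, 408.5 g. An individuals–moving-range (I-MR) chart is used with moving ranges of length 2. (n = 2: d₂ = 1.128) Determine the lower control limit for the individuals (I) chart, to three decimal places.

405.965

X̄ = (407.5 + 407.9 + 410.8 + 407.9 + 408.4 + 407.9 + 408.7 + 409.1 + 407.8 + 409.9 + 409.1 + 409.4 + 409.9 + 408.8 + 408.1 + 408.5) / 16 = 408.7312
Moving ranges: 0.4, 2.9, 2.9, 0.5, 0.5, 0.8, 0.4, 1.3, 2.1, 0.8, 0.3, 0.5, 1.1, 0.7, 0.4; M̄R̄ = 15.6000 / 15 = 1.0400
LCL = X̄ − 3·M̄R̄/d₂ = 408.7312 − 3 × 1.0400 / 1.128 = 405.9653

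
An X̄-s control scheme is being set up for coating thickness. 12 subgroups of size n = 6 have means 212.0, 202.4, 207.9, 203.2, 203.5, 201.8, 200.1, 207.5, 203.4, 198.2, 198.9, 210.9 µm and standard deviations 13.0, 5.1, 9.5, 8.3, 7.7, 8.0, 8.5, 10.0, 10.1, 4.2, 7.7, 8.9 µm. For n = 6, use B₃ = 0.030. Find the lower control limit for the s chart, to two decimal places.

s̄ = (13.0 + 5.1 + 9.5 + 8.3 + 7.7 + 8.0 + 8.5 + 10.0 + 10.1 + 4.2 + 7.7 + 8.9) / 12 = 8.4167
LCL_s = B₃·s̄ = 0.030 × 8.4167 = 0.2525

0.25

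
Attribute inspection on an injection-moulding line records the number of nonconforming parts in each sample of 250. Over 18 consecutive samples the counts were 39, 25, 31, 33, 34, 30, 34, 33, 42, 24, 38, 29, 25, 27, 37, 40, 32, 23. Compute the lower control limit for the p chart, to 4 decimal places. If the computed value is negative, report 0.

0.0646

p̄ = Σdᵢ / (k·n) = 576 / (18 × 250) = 0.12800
LCL = p̄ − 3·√(p̄(1−p̄)/n) = 0.12800 − 3 × 0.02113 = 0.06461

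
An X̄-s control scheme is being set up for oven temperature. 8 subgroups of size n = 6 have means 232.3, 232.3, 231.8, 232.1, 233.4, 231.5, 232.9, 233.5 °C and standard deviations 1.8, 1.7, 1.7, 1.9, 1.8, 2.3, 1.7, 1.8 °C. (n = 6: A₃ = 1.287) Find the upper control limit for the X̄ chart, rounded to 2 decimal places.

X̄̄ = (232.3 + 232.3 + 231.8 + 232.1 + 233.4 + 231.5 + 232.9 + 233.5) / 8 = 232.4750
s̄ = (1.8 + 1.7 + 1.7 + 1.9 + 1.8 + 2.3 + 1.7 + 1.8) / 8 = 1.8375
UCL = X̄̄ + A₃·s̄ = 232.4750 + 1.287 × 1.8375 = 234.8399

234.84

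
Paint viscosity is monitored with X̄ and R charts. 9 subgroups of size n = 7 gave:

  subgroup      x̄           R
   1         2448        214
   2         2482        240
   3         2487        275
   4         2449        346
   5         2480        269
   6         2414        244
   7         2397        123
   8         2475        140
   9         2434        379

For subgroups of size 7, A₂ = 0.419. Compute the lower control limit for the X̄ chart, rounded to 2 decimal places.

X̄̄ = (2448 + 2482 + 2487 + 2449 + 2480 + 2414 + 2397 + 2475 + 2434) / 9 = 22066.0000 / 9 = 2451.7778
R̄ = (214 + 240 + 275 + 346 + 269 + 244 + 123 + 140 + 379) / 9 = 2230.0000 / 9 = 247.7778
LCL = X̄̄ − A₂·R̄ = 2451.7778 − 0.419 × 247.7778 = 2347.9589

2347.96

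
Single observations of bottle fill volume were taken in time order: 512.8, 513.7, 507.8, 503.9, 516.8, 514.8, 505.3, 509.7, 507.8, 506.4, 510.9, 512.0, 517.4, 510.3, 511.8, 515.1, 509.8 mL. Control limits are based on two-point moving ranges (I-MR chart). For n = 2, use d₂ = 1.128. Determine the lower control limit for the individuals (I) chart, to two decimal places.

X̄ = (512.8 + 513.7 + 507.8 + 503.9 + 516.8 + 514.8 + 505.3 + 509.7 + 507.8 + 506.4 + 510.9 + 512.0 + 517.4 + 510.3 + 511.8 + 515.1 + 509.8) / 17 = 510.9588
Moving ranges: 0.9, 5.9, 3.9, 12.9, 2.0, 9.5, 4.4, 1.9, 1.4, 4.5, 1.1, 5.4, 7.1, 1.5, 3.3, 5.3; M̄R̄ = 71.0000 / 16 = 4.4375
LCL = X̄ − 3·M̄R̄/d₂ = 510.9588 − 3 × 4.4375 / 1.128 = 499.1570

499.16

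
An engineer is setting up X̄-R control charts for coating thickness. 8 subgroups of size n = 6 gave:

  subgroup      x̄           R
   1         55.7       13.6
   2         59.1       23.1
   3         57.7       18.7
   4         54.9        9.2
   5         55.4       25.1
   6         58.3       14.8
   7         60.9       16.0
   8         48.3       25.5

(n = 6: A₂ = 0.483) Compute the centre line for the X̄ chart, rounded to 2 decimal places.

56.29

X̄̄ = (55.7 + 59.1 + 57.7 + 54.9 + 55.4 + 58.3 + 60.9 + 48.3) / 8 = 450.3000 / 8 = 56.2875
CL = X̄̄ = 56.2875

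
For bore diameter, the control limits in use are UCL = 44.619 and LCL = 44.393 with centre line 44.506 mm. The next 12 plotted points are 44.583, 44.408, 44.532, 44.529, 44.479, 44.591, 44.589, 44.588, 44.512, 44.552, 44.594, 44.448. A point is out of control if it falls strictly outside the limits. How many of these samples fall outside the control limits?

0

All 12 points lie within [44.393, 44.619].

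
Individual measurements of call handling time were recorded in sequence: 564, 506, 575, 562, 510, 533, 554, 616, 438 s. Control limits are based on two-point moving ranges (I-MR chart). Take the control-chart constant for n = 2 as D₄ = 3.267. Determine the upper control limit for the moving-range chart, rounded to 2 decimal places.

Moving ranges: 58, 69, 13, 52, 23, 21, 62, 178; M̄R̄ = 476.0000 / 8 = 59.5000
UCL_MR = D₄·M̄R̄ = 3.267 × 59.5000 = 194.3865

194.39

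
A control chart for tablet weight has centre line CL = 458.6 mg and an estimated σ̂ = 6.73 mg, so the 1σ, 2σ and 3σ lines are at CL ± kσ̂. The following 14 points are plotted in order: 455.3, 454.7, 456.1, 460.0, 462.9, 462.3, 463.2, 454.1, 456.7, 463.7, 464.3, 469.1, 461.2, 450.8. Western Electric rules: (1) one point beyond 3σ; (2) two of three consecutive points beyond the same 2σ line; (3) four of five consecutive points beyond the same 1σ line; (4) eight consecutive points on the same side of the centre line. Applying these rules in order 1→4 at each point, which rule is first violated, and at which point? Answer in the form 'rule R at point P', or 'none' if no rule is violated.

none

Zone of each point (C = within 1σ̂, B = 1σ̂–2σ̂, A = 2σ̂–3σ̂, * = beyond 3σ̂; sign = side of CL): 1:-C, 2:-C, 3:-C, 4:+C, 5:+C, 6:+C, 7:+C, 8:-C, 9:-C, 10:+C, 11:+C, 12:+B, 13:+C, 14:-B
No rule fires across all 14 points.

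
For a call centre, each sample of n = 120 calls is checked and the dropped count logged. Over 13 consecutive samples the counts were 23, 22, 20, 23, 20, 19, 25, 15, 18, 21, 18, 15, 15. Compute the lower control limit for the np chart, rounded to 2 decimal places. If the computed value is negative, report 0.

p̄ = Σdᵢ / (k·n) = 254 / (13 × 120) = 0.16282
LCL = np̄ − 3·√(np̄(1−p̄)) = 19.5385 − 3 × 4.0444 = 7.4053

7.41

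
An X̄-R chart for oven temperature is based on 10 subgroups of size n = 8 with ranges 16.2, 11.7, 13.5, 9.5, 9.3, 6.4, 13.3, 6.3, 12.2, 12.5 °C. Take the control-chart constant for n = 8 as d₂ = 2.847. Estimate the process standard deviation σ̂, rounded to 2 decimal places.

3.90

R̄ = (16.2 + 11.7 + 13.5 + 9.5 + 9.3 + 6.4 + 13.3 + 6.3 + 12.2 + 12.5) / 10 = 11.0900
σ̂ = R̄ / d₂ = 11.0900 / 2.847 = 3.8953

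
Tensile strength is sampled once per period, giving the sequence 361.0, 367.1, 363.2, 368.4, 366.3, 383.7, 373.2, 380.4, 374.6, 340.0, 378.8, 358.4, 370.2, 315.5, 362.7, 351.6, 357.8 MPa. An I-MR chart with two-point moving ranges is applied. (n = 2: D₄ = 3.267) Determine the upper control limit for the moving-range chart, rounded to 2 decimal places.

57.79

Moving ranges: 6.1, 3.9, 5.2, 2.1, 17.4, 10.5, 7.2, 5.8, 34.6, 38.8, 20.4, 11.8, 54.7, 47.2, 11.1, 6.2; M̄R̄ = 283.0000 / 16 = 17.6875
UCL_MR = D₄·M̄R̄ = 3.267 × 17.6875 = 57.7851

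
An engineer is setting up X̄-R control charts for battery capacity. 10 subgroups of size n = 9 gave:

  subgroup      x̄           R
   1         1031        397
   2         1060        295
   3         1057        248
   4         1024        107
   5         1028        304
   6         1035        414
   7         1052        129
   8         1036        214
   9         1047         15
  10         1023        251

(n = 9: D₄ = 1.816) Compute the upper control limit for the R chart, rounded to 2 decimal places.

431.12

R̄ = (397 + 295 + 248 + 107 + 304 + 414 + 129 + 214 + 15 + 251) / 10 = 2374.0000 / 10 = 237.4000
UCL_R = D₄·R̄ = 1.816 × 237.4000 = 431.1184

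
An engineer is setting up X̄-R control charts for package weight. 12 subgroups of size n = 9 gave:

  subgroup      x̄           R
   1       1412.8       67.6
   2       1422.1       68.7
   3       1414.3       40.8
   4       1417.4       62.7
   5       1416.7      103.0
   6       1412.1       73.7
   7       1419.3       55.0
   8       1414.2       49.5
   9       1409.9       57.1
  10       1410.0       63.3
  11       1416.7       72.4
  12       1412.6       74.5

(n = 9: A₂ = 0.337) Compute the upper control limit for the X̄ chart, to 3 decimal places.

X̄̄ = (1412.8 + 1422.1 + 1414.3 + 1417.4 + 1416.7 + 1412.1 + 1419.3 + 1414.2 + 1409.9 + 1410.0 + 1416.7 + 1412.6) / 12 = 16978.1000 / 12 = 1414.8417
R̄ = (67.6 + 68.7 + 40.8 + 62.7 + 103.0 + 73.7 + 55.0 + 49.5 + 57.1 + 63.3 + 72.4 + 74.5) / 12 = 788.3000 / 12 = 65.6917
UCL = X̄̄ + A₂·R̄ = 1414.8417 + 0.337 × 65.6917 = 1436.9798

1436.980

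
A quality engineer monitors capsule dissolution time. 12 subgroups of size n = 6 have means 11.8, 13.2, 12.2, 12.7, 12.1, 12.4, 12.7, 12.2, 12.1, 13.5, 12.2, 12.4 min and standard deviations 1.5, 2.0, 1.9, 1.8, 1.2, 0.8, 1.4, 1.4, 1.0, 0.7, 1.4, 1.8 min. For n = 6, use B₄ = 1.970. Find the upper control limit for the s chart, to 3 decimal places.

2.774

s̄ = (1.5 + 2.0 + 1.9 + 1.8 + 1.2 + 0.8 + 1.4 + 1.4 + 1.0 + 0.7 + 1.4 + 1.8) / 12 = 1.4083
UCL_s = B₄·s̄ = 1.970 × 1.4083 = 2.7744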